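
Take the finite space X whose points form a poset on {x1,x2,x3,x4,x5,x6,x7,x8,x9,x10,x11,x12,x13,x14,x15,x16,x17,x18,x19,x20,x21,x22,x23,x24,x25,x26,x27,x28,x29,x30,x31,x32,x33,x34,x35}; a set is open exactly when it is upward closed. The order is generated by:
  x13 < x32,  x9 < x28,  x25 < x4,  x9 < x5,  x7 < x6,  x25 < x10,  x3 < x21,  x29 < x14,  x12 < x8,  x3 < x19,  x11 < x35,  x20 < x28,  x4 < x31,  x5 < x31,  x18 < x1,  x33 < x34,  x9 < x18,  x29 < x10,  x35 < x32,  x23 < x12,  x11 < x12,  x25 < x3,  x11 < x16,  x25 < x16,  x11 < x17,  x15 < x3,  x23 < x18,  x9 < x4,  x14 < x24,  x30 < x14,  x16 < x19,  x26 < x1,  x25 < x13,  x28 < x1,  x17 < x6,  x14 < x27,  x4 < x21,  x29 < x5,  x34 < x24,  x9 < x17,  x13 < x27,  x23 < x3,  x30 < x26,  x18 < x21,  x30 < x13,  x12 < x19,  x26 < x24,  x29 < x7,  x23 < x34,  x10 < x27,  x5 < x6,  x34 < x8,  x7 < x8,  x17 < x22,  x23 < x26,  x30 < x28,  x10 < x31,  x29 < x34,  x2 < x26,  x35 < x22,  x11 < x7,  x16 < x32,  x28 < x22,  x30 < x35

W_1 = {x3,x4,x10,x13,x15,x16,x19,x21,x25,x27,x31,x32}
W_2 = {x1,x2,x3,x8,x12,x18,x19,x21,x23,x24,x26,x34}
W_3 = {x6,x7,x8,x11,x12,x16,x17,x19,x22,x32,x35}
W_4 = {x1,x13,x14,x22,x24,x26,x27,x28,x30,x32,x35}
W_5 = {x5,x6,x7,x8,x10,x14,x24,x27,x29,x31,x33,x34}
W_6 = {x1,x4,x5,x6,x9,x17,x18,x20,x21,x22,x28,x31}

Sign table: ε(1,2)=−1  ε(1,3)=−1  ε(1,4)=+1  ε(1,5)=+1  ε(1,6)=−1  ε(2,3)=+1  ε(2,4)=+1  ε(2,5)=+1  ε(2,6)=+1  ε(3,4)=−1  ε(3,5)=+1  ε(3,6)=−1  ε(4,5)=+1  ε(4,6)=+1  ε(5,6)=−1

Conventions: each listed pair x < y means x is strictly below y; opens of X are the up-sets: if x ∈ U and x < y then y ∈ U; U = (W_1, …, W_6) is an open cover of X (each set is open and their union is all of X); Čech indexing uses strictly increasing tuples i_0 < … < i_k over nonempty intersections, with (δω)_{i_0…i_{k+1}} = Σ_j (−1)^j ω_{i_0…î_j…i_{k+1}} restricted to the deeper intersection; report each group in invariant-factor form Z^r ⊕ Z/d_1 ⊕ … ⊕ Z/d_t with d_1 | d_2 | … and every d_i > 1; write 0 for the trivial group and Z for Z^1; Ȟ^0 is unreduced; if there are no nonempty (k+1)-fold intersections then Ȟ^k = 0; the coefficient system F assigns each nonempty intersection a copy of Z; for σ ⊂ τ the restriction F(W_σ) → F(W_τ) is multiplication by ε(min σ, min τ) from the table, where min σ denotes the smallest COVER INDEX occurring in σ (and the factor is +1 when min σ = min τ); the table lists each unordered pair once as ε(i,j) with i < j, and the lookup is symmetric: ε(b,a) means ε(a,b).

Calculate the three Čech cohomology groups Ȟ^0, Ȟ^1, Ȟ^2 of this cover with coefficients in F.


nonempty overlaps:
  W12={x3,x19,x21} W13={x16,x19,x32} W14={x13,x27,x32} W15={x10,x27,x31} W16={x4,x21,x31} W23={x8,x12,x19} W24={x1,x24,x26} W25={x8,x24,x34} W26={x1,x18,x21} W34={x22,x32,x35} W35={x6,x7,x8} W36={x6,x17,x22} W45={x14,x24,x27} W46={x1,x22,x28} W56={x5,x6,x31}
  W123={x19} W126={x21} W134={x32} W145={x27} W156={x31} W235={x8} W245={x24} W246={x1} W346={x22} W356={x6}
C dims 6,15,10; δ0: rk 6, SNF 1^5·2; δ1: rk 9, SNF 1^9
degree 0: 6−6−0 = 0 → Ȟ^0 ≅ 0
degree 1: 15−9−6 = 0 plus torsion [2] → Ȟ^1 ≅ Z/2
degree 2: 10−0−9 = 1 → Ȟ^2 ≅ Z

Ȟ^0 = 0,  Ȟ^1 = Z/2,  Ȟ^2 = Z


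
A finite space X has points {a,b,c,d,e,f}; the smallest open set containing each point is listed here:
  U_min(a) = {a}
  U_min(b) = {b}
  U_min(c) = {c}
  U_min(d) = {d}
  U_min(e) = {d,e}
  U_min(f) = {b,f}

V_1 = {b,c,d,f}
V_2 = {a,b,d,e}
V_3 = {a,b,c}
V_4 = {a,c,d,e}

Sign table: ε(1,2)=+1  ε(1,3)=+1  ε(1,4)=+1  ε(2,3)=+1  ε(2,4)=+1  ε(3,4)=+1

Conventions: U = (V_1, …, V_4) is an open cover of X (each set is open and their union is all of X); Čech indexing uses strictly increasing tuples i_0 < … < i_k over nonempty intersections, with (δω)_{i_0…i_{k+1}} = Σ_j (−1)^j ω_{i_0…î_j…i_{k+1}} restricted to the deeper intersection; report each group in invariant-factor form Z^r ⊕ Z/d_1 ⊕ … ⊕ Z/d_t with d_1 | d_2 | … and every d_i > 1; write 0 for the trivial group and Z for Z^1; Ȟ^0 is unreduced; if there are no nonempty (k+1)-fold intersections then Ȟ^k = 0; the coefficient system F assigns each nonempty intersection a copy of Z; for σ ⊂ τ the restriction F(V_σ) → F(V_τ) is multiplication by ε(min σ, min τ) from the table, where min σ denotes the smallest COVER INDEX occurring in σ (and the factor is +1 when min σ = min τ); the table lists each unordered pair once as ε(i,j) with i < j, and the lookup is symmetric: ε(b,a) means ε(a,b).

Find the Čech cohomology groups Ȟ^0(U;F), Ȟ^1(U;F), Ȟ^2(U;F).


nonempty intersections:
  V12={b,d} V13={b,c} V14={c,d} V23={a,b} V24={a,d,e} V34={a,c}
  V123={b} V124={d} V134={c} V234={a}
C dims 4,6,4; δ0: rk 3, SNF 1^3; δ1: rk 3, SNF 1^3
Ȟ^0: (4−3)−0=1 ⇒ Z
Ȟ^1: (6−3)−3=0 ⇒ 0
Ȟ^2: (4−0)−3=1 ⇒ Z

Ȟ^0 = Z,  Ȟ^1 = 0,  Ȟ^2 = Z


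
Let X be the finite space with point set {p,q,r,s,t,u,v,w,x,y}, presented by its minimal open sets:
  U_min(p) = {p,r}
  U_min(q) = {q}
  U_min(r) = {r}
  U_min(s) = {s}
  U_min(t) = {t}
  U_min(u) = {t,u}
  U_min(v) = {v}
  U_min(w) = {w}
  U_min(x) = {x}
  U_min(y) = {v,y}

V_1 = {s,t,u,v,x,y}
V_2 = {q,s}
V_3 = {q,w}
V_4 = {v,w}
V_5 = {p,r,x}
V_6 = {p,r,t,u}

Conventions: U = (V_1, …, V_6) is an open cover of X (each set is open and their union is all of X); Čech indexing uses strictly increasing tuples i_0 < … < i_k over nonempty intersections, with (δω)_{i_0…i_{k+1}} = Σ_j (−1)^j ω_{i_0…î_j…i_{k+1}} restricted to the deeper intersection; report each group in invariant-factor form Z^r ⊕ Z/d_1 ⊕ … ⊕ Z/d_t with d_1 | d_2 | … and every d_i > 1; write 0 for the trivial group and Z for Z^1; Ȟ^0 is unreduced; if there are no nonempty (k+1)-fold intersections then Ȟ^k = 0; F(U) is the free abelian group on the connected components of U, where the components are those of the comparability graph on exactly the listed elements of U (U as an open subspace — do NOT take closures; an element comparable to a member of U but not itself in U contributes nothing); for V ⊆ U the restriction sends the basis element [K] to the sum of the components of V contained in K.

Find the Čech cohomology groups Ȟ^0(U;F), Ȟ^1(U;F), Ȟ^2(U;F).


nonempty intersections:
  V12={s} V14={v} V15={x} V16={t,u} V23={q} V34={w} V56={p,r}
components per intersection:
  V1: {s} {t,u} {v,y} {x}
  V2: {q} {s}
  V3: {q} {w}
  V4: {v} {w}
  V5: {p,r} {x}
  V6: {p,r} {t,u}
  V12: {s}
  V14: {v}
  V15: {x}
  V16: {t,u}
  V23: {q}
  V34: {w}
  V56: {p,r}
C dims 14,7; δ0: rk 7, SNF 1^7
Ȟ^0: (14−7)−0=7 ⇒ Z^7
Ȟ^1: (7−0)−7=0 ⇒ 0
Ȟ^2: (0−0)−0=0 ⇒ 0

Ȟ^0 = Z^7; Ȟ^1 = 0; Ȟ^2 = 0


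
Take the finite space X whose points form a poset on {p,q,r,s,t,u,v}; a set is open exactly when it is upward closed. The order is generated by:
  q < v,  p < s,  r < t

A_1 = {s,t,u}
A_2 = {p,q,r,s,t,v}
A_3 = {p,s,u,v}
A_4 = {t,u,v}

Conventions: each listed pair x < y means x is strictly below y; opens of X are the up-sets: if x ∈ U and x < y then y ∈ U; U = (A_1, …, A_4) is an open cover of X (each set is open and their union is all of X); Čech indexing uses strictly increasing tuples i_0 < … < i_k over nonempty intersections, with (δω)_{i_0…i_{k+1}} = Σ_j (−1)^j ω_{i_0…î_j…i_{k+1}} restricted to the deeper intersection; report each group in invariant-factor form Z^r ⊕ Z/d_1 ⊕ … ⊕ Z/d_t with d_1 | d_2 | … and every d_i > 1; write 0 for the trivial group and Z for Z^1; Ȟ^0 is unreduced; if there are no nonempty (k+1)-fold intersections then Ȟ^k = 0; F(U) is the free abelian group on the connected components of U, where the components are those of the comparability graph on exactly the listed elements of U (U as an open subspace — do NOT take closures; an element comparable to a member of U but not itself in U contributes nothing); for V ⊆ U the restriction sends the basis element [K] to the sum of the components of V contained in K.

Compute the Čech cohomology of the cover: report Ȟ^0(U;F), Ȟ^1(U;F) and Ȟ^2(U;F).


Ȟ^0(U;F) ≅ Z^4, Ȟ^1(U;F) ≅ 0, Ȟ^2(U;F) ≅ 0

intersection data:
  A12={s,t} A13={s,u} A14={t,u} A23={p,s,v} A24={t,v} A34={u,v}
  A123={s} A124={t} A134={u} A234={v}
components per intersection:
  A1: {s} {t} {u}
  A2: {p,s} {q,v} {r,t}
  A3: {p,s} {u} {v}
  A4: {t} {u} {v}
  A12: {s} {t}
  A13: {s} {u}
  A14: {t} {u}
  A23: {p,s} {v}
  A24: {t} {v}
  A34: {u} {v}
  A123: {s}
  A124: {t}
  A134: {u}
  A234: {v}
C dims 12,12,4; δ0: rk 8, SNF 1^8; δ1: rk 4, SNF 1^4
Ȟ^0 = (12 − 8) − 0 = 4, so Ȟ^0 ≅ Z^4
Ȟ^1 = (12 − 4) − 8 = 0, so Ȟ^1 ≅ 0
Ȟ^2 = (4 − 0) − 4 = 0, so Ȟ^2 ≅ 0


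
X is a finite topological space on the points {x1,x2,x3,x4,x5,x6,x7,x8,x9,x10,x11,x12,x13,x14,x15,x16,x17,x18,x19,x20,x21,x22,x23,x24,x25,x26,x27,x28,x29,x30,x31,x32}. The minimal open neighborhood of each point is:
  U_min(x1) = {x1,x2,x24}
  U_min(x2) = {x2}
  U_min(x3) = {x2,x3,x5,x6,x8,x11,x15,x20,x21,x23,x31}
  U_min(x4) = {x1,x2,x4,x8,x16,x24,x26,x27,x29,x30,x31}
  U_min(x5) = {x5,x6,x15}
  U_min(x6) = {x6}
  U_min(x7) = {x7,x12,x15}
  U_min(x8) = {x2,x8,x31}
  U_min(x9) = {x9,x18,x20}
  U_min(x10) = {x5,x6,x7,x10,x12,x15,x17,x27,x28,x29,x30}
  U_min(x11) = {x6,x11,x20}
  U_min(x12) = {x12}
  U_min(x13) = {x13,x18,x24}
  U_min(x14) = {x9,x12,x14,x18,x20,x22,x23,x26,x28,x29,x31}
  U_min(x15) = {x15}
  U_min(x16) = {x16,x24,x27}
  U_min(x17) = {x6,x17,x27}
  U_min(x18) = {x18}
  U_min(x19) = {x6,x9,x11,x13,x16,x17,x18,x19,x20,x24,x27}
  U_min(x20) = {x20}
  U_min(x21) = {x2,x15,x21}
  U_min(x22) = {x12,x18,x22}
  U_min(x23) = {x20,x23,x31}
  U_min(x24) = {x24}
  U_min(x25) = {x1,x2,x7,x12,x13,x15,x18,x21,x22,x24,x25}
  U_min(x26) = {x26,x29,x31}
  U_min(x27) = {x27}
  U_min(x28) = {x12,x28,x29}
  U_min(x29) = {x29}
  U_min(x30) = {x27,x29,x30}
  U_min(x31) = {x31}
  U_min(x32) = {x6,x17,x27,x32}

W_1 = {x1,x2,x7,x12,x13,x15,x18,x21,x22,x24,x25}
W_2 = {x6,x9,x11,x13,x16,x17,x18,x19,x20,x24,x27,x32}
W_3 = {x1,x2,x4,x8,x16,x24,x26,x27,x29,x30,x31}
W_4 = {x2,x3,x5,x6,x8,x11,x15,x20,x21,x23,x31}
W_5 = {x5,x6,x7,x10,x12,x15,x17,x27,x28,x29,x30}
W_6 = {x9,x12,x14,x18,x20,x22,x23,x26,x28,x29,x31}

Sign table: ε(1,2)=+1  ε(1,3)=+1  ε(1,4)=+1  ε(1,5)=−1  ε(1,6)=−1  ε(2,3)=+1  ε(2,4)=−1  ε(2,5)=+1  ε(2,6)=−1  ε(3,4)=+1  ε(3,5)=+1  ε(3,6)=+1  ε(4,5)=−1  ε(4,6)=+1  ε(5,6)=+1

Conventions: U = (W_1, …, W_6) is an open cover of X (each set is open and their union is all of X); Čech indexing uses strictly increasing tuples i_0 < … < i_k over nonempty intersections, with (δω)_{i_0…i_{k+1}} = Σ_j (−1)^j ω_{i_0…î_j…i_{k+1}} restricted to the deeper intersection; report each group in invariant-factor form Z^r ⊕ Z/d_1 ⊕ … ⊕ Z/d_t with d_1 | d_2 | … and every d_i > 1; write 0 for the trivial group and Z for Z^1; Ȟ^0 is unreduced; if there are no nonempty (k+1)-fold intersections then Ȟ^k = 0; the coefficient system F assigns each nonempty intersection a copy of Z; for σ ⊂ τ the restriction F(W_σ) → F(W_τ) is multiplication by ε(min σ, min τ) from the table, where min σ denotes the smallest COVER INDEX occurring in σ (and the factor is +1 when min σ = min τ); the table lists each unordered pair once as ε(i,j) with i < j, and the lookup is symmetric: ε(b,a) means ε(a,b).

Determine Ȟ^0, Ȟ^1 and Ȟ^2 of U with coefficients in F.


Ȟ^0 = 0; Ȟ^1 = Z/2; Ȟ^2 = Z

intersection data:
  W12={x13,x18,x24} W13={x1,x2,x24} W14={x2,x15,x21} W15={x7,x12,x15} W16={x12,x18,x22} W23={x16,x24,x27} W24={x6,x11,x20} W25={x6,x17,x27} W26={x9,x18,x20} W34={x2,x8,x31} W35={x27,x29,x30} W36={x26,x29,x31} W45={x5,x6,x15} W46={x20,x23,x31} W56={x12,x28,x29}
  W123={x24} W126={x18} W134={x2} W145={x15} W156={x12} W235={x27} W245={x6} W246={x20} W346={x31} W356={x29}
C dims 6,15,10; δ0: rk 6, SNF 1^5·2; δ1: rk 9, SNF 1^9
Ȟ^0 = (6 − 6) − 0 = 0, so Ȟ^0 ≅ 0
Ȟ^1 = (15 − 9) − 6 = 0 plus torsion [2], so Ȟ^1 ≅ Z/2
Ȟ^2 = (10 − 0) − 9 = 1, so Ȟ^2 ≅ Z


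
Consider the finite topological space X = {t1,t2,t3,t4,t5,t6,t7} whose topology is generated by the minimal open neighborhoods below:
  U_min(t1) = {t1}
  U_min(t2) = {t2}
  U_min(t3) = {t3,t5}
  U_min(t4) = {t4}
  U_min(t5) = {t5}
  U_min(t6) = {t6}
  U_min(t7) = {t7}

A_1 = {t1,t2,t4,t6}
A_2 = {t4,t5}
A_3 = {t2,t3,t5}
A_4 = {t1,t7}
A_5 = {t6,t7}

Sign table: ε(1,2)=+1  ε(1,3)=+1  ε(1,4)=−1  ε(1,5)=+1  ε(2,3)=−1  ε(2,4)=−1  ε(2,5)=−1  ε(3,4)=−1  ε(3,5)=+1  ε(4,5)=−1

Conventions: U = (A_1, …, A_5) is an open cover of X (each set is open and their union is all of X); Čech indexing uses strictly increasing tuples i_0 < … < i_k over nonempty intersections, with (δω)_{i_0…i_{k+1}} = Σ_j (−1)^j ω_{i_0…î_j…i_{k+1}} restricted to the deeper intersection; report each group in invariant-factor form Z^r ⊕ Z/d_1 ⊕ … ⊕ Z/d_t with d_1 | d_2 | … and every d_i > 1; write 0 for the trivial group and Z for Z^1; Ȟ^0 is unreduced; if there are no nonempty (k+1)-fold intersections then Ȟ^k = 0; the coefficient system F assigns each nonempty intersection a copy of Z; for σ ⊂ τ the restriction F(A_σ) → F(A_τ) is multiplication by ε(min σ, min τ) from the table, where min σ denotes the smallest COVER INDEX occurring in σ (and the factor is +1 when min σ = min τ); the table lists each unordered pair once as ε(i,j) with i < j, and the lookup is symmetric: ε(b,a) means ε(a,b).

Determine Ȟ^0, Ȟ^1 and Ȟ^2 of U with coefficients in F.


Ȟ^0 ≅ 0, Ȟ^1 ≅ Z ⊕ Z/2 and Ȟ^2 ≅ 0

cover nerve:
  A12={t4} A13={t2} A14={t1} A15={t6} A23={t5} A45={t7}
C dims 5,6; δ0: rk 5, SNF 1^4·2
Ȟ^0: (5−5)−0=0 ⇒ 0
Ȟ^1: (6−0)−5=1 plus torsion [2] ⇒ Z ⊕ Z/2
Ȟ^2: (0−0)−0=0 ⇒ 0


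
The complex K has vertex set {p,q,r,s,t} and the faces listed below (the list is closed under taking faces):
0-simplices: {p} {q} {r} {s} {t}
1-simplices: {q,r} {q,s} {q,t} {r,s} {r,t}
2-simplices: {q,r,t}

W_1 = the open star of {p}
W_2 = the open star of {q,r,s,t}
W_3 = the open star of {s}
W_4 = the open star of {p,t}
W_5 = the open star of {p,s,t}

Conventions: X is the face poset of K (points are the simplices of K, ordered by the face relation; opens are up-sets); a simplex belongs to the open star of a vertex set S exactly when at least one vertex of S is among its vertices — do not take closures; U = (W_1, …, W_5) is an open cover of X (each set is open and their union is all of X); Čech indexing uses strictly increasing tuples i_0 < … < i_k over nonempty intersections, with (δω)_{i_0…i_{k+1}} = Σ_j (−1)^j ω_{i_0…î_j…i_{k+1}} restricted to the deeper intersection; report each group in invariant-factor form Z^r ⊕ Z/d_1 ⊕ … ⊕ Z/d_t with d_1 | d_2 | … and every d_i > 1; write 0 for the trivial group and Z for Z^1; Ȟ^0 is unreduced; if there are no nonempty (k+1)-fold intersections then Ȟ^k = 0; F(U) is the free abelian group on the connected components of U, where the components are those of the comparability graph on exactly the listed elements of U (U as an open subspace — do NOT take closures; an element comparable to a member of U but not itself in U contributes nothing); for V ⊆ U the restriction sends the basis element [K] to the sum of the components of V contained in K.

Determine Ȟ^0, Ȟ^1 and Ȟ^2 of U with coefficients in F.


Ȟ^0(U;F) ≅ Z^2; Ȟ^1(U;F) ≅ 0; Ȟ^2(U;F) ≅ 0

nerve simplices:
  W1={{p}} W2={{q},{r},{s},{t},{q,r},{q,s},{q,t},{r,s},{r,t},{q,r,t}} W3={{s},{q,s},{r,s}} W4={{p},{t},{q,t},{r,t},{q,r,t}} W5={{p},{s},{t},{q,s},{q,t},{r,s},{r,t},{q,r,t}}
  W14={{p}} W15={{p}} W23={{s},{q,s},{r,s}} W24={{t},{q,t},{r,t},{q,r,t}} W25={{s},{t},{q,s},{q,t},{r,s},{r,t},{q,r,t}} W35={{s},{q,s},{r,s}} W45={{p},{t},{q,t},{r,t},{q,r,t}}
  W145={{p}} W235={{s},{q,s},{r,s}} W245={{t},{q,t},{r,t},{q,r,t}}
components per intersection:
  W1: {{p}}
  W2: {{q},{r},{s},{t},{q,r},{q,s},{q,t},{r,s},{r,t},{q,r,t}}
  W3: {{s},{q,s},{r,s}}
  W4: {{p}} {{t},{q,t},{r,t},{q,r,t}}
  W5: {{p}} {{s},{q,s},{r,s}} {{t},{q,t},{r,t},{q,r,t}}
  W14: {{p}}
  W15: {{p}}
  W23: {{s},{q,s},{r,s}}
  W24: {{t},{q,t},{r,t},{q,r,t}}
  W25: {{s},{q,s},{r,s}} {{t},{q,t},{r,t},{q,r,t}}
  W35: {{s},{q,s},{r,s}}
  W45: {{p}} {{t},{q,t},{r,t},{q,r,t}}
  W145: {{p}}
  W235: {{s},{q,s},{r,s}}
  W245: {{t},{q,t},{r,t},{q,r,t}}
C dims 8,9,3; δ0: rk 6, SNF 1^6; δ1: rk 3, SNF 1^3
degree 0: 8−6−0 = 2 → Ȟ^0 ≅ Z^2
degree 1: 9−3−6 = 0 → Ȟ^1 ≅ 0
degree 2: 3−0−3 = 0 → Ȟ^2 ≅ 0


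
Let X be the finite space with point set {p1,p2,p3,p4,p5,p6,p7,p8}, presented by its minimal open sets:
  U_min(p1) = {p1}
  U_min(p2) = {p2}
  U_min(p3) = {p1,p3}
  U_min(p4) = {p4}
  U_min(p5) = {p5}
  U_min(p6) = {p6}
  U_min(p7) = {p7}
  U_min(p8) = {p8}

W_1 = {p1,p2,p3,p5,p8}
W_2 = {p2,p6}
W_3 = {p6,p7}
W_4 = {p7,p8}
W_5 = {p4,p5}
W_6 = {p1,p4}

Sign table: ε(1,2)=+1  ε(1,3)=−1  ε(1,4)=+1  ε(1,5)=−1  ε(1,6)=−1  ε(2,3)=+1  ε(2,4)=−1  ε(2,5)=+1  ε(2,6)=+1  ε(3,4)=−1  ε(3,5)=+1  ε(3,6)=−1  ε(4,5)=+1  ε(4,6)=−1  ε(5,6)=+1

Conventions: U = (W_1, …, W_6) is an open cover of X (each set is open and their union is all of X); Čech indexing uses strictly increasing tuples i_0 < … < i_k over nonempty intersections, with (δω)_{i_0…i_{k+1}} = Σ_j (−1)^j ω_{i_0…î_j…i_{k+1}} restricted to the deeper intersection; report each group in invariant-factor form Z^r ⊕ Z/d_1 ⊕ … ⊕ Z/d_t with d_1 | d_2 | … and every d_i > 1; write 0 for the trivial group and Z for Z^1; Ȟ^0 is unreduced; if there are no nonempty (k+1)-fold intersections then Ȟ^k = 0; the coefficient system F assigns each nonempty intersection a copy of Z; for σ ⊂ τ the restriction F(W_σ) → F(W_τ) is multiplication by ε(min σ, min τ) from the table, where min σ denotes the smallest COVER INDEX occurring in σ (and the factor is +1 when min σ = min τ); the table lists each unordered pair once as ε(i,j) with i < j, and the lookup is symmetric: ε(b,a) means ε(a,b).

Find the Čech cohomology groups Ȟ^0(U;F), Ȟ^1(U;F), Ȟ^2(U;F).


Ȟ^0 = 0,  Ȟ^1 = Z ⊕ Z/2,  Ȟ^2 = 0

nonempty overlaps:
  W12={p2} W14={p8} W15={p5} W16={p1} W23={p6} W34={p7} W56={p4}
C dims 6,7; δ0: rk 6, SNF 1^5·2
degree 0: 6−6−0 = 0 → Ȟ^0 ≅ 0
degree 1: 7−0−6 = 1 plus torsion [2] → Ȟ^1 ≅ Z ⊕ Z/2
degree 2: 0−0−0 = 0 → Ȟ^2 ≅ 0


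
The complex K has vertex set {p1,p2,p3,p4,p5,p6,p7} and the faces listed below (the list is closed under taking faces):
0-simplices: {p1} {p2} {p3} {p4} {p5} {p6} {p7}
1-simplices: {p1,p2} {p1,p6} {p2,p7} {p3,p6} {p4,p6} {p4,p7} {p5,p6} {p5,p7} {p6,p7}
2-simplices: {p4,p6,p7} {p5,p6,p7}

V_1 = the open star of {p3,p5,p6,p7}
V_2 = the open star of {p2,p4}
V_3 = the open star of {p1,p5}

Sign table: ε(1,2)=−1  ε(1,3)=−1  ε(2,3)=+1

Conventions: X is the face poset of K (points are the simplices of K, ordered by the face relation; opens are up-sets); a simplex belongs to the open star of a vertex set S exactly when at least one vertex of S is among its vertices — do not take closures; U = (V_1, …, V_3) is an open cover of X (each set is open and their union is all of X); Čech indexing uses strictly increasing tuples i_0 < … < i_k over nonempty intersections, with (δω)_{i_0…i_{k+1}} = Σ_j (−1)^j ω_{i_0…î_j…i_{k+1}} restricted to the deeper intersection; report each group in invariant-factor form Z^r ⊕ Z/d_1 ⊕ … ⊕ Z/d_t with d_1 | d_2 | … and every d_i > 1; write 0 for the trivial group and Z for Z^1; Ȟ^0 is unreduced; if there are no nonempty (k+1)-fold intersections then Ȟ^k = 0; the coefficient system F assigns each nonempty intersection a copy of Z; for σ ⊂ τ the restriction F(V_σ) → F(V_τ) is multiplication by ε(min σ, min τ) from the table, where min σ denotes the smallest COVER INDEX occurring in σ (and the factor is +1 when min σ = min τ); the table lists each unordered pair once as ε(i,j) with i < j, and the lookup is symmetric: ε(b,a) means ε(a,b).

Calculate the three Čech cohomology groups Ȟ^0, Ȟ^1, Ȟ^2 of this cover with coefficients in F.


cover nerve:
  V1={{p3},{p5},{p6},{p7},{p1,p6},{p2,p7},{p3,p6},{p4,p6},{p4,p7},{p5,p6},{p5,p7},{p6,p7},{p4,p6,p7},{p5,p6,p7}} V2={{p2},{p4},{p1,p2},{p2,p7},{p4,p6},{p4,p7},{p4,p6,p7}} V3={{p1},{p5},{p1,p2},{p1,p6},{p5,p6},{p5,p7},{p5,p6,p7}}
  V12={{p2,p7},{p4,p6},{p4,p7},{p4,p6,p7}} V13={{p5},{p1,p6},{p5,p6},{p5,p7},{p5,p6,p7}} V23={{p1,p2}}
C dims 3,3; δ0: rk 2, SNF 1^2
Ȟ^0: (3−2)−0=1 ⇒ Z
Ȟ^1: (3−0)−2=1 ⇒ Z
Ȟ^2: (0−0)−0=0 ⇒ 0

Ȟ^0(U;F) ≅ Z; Ȟ^1(U;F) ≅ Z; Ȟ^2(U;F) ≅ 0


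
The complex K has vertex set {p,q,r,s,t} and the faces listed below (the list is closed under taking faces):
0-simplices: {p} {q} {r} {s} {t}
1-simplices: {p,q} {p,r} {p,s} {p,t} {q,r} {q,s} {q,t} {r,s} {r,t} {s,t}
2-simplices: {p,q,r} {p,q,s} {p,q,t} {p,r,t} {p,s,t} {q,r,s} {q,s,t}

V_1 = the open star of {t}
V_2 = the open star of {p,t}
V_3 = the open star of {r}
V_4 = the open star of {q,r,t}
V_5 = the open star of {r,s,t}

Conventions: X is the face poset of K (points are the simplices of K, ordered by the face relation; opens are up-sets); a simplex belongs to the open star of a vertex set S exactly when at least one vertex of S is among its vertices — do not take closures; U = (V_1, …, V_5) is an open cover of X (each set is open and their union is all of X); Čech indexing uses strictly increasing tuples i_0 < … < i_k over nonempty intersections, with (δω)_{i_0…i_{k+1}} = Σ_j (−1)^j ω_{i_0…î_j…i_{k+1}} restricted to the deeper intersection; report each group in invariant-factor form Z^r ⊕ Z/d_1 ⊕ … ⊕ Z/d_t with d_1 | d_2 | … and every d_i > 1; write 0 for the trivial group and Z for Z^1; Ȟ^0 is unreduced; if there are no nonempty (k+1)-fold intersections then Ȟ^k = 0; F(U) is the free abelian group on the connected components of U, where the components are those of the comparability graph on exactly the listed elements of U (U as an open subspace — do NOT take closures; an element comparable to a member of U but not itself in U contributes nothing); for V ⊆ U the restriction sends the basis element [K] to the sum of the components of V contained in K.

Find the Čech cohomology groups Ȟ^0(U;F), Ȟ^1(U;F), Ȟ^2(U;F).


Ȟ^0 = Z; Ȟ^1 = 0; Ȟ^2 = Z

nerve of the cover:
  V1={{t},{p,t},{q,t},{r,t},{s,t},{p,q,t},{p,r,t},{p,s,t},{q,s,t}} V2={{p},{t},{p,q},{p,r},{p,s},{p,t},{q,t},{r,t},{s,t},{p,q,r},{p,q,s},{p,q,t},{p,r,t},{p,s,t},{q,s,t}} V3={{r},{p,r},{q,r},{r,s},{r,t},{p,q,r},{p,r,t},{q,r,s}} V4={{q},{r},{t},{p,q},{p,r},{p,t},{q,r},{q,s},{q,t},{r,s},{r,t},{s,t},{p,q,r},{p,q,s},{p,q,t},{p,r,t},{p,s,t},{q,r,s},{q,s,t}} V5={{r},{s},{t},{p,r},{p,s},{p,t},{q,r},{q,s},{q,t},{r,s},{r,t},{s,t},{p,q,r},{p,q,s},{p,q,t},{p,r,t},{p,s,t},{q,r,s},{q,s,t}}
  V12={{t},{p,t},{q,t},{r,t},{s,t},{p,q,t},{p,r,t},{p,s,t},{q,s,t}} V13={{r,t},{p,r,t}} V14={{t},{p,t},{q,t},{r,t},{s,t},{p,q,t},{p,r,t},{p,s,t},{q,s,t}} V15={{t},{p,t},{q,t},{r,t},{s,t},{p,q,t},{p,r,t},{p,s,t},{q,s,t}} V23={{p,r},{r,t},{p,q,r},{p,r,t}} V24={{t},{p,q},{p,r},{p,t},{q,t},{r,t},{s,t},{p,q,r},{p,q,s},{p,q,t},{p,r,t},{p,s,t},{q,s,t}} V25={{t},{p,r},{p,s},{p,t},{q,t},{r,t},{s,t},{p,q,r},{p,q,s},{p,q,t},{p,r,t},{p,s,t},{q,s,t}} V34={{r},{p,r},{q,r},{r,s},{r,t},{p,q,r},{p,r,t},{q,r,s}} V35={{r},{p,r},{q,r},{r,s},{r,t},{p,q,r},{p,r,t},{q,r,s}} V45={{r},{t},{p,r},{p,t},{q,r},{q,s},{q,t},{r,s},{r,t},{s,t},{p,q,r},{p,q,s},{p,q,t},{p,r,t},{p,s,t},{q,r,s},{q,s,t}}
  V123={{r,t},{p,r,t}} V124={{t},{p,t},{q,t},{r,t},{s,t},{p,q,t},{p,r,t},{p,s,t},{q,s,t}} V125={{t},{p,t},{q,t},{r,t},{s,t},{p,q,t},{p,r,t},{p,s,t},{q,s,t}} V134={{r,t},{p,r,t}} V135={{r,t},{p,r,t}} V145={{t},{p,t},{q,t},{r,t},{s,t},{p,q,t},{p,r,t},{p,s,t},{q,s,t}} V234={{p,r},{r,t},{p,q,r},{p,r,t}} V235={{p,r},{r,t},{p,q,r},{p,r,t}} V245={{t},{p,r},{p,t},{q,t},{r,t},{s,t},{p,q,r},{p,q,s},{p,q,t},{p,r,t},{p,s,t},{q,s,t}} V345={{r},{p,r},{q,r},{r,s},{r,t},{p,q,r},{p,r,t},{q,r,s}}
  V1234={{r,t},{p,r,t}} V1235={{r,t},{p,r,t}} V1245={{t},{p,t},{q,t},{r,t},{s,t},{p,q,t},{p,r,t},{p,s,t},{q,s,t}} V1345={{r,t},{p,r,t}} V2345={{p,r},{r,t},{p,q,r},{p,r,t}}
  V12345={{r,t},{p,r,t}}
components per intersection:
  V1: {{t},{p,t},{q,t},{r,t},{s,t},{p,q,t},{p,r,t},{p,s,t},{q,s,t}}
  V2: {{p},{t},{p,q},{p,r},{p,s},{p,t},{q,t},{r,t},{s,t},{p,q,r},{p,q,s},{p,q,t},{p,r,t},{p,s,t},{q,s,t}}
  V3: {{r},{p,r},{q,r},{r,s},{r,t},{p,q,r},{p,r,t},{q,r,s}}
  V4: {{q},{r},{t},{p,q},{p,r},{p,t},{q,r},{q,s},{q,t},{r,s},{r,t},{s,t},{p,q,r},{p,q,s},{p,q,t},{p,r,t},{p,s,t},{q,r,s},{q,s,t}}
  V5: {{r},{s},{t},{p,r},{p,s},{p,t},{q,r},{q,s},{q,t},{r,s},{r,t},{s,t},{p,q,r},{p,q,s},{p,q,t},{p,r,t},{p,s,t},{q,r,s},{q,s,t}}
  V12: {{t},{p,t},{q,t},{r,t},{s,t},{p,q,t},{p,r,t},{p,s,t},{q,s,t}}
  V13: {{r,t},{p,r,t}}
  V14: {{t},{p,t},{q,t},{r,t},{s,t},{p,q,t},{p,r,t},{p,s,t},{q,s,t}}
  V15: {{t},{p,t},{q,t},{r,t},{s,t},{p,q,t},{p,r,t},{p,s,t},{q,s,t}}
  V23: {{p,r},{r,t},{p,q,r},{p,r,t}}
  V24: {{t},{p,q},{p,r},{p,t},{q,t},{r,t},{s,t},{p,q,r},{p,q,s},{p,q,t},{p,r,t},{p,s,t},{q,s,t}}
  V25: {{t},{p,r},{p,s},{p,t},{q,t},{r,t},{s,t},{p,q,r},{p,q,s},{p,q,t},{p,r,t},{p,s,t},{q,s,t}}
  V34: {{r},{p,r},{q,r},{r,s},{r,t},{p,q,r},{p,r,t},{q,r,s}}
  V35: {{r},{p,r},{q,r},{r,s},{r,t},{p,q,r},{p,r,t},{q,r,s}}
  V45: {{r},{t},{p,r},{p,t},{q,r},{q,s},{q,t},{r,s},{r,t},{s,t},{p,q,r},{p,q,s},{p,q,t},{p,r,t},{p,s,t},{q,r,s},{q,s,t}}
  V123: {{r,t},{p,r,t}}
  V124: {{t},{p,t},{q,t},{r,t},{s,t},{p,q,t},{p,r,t},{p,s,t},{q,s,t}}
  V125: {{t},{p,t},{q,t},{r,t},{s,t},{p,q,t},{p,r,t},{p,s,t},{q,s,t}}
  V134: {{r,t},{p,r,t}}
  V135: {{r,t},{p,r,t}}
  V145: {{t},{p,t},{q,t},{r,t},{s,t},{p,q,t},{p,r,t},{p,s,t},{q,s,t}}
  V234: {{p,r},{r,t},{p,q,r},{p,r,t}}
  V235: {{p,r},{r,t},{p,q,r},{p,r,t}}
  V245: {{t},{p,r},{p,t},{q,t},{r,t},{s,t},{p,q,r},{p,q,t},{p,r,t},{p,s,t},{q,s,t}} {{p,q,s}}
  V345: {{r},{p,r},{q,r},{r,s},{r,t},{p,q,r},{p,r,t},{q,r,s}}
  V1234: {{r,t},{p,r,t}}
  V1235: {{r,t},{p,r,t}}
  V1245: {{t},{p,t},{q,t},{r,t},{s,t},{p,q,t},{p,r,t},{p,s,t},{q,s,t}}
  V1345: {{r,t},{p,r,t}}
  V2345: {{p,r},{r,t},{p,q,r},{p,r,t}}
  V12345: {{r,t},{p,r,t}}
C dims 5,10,11,5; δ0: rk 4, SNF 1^4; δ1: rk 6, SNF 1^6; δ2: rk 4, SNF 1^4
Ȟ^0 = (5 − 4) − 0 = 1, so Ȟ^0 ≅ Z
Ȟ^1 = (10 − 6) − 4 = 0, so Ȟ^1 ≅ 0
Ȟ^2 = (11 − 4) − 6 = 1, so Ȟ^2 ≅ Z


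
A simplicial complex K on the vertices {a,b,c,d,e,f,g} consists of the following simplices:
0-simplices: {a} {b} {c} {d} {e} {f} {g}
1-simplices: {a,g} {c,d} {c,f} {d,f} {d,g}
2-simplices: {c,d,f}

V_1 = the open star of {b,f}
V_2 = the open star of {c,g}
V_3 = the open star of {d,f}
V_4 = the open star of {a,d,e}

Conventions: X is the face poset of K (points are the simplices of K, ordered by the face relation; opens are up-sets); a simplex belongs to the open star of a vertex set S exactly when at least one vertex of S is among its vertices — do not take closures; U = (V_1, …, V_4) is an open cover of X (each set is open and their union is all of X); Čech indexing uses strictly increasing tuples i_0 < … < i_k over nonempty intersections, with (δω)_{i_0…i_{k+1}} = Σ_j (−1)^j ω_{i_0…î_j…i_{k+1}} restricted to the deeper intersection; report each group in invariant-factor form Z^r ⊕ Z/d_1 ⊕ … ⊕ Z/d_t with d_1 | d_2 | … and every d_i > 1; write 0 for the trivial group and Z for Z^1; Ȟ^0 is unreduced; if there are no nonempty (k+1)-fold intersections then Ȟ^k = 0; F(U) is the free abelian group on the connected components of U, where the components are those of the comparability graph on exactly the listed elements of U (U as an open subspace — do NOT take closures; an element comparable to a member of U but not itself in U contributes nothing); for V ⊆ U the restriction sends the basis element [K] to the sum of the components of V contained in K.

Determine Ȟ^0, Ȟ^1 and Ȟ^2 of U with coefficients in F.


nonempty overlaps:
  V1={{b},{f},{c,f},{d,f},{c,d,f}} V2={{c},{g},{a,g},{c,d},{c,f},{d,g},{c,d,f}} V3={{d},{f},{c,d},{c,f},{d,f},{d,g},{c,d,f}} V4={{a},{d},{e},{a,g},{c,d},{d,f},{d,g},{c,d,f}}
  V12={{c,f},{c,d,f}} V13={{f},{c,f},{d,f},{c,d,f}} V14={{d,f},{c,d,f}} V23={{c,d},{c,f},{d,g},{c,d,f}} V24={{a,g},{c,d},{d,g},{c,d,f}} V34={{d},{c,d},{d,f},{d,g},{c,d,f}}
  V123={{c,f},{c,d,f}} V124={{c,d,f}} V134={{d,f},{c,d,f}} V234={{c,d},{d,g},{c,d,f}}
  V1234={{c,d,f}}
components per intersection:
  V1: {{b}} {{f},{c,f},{d,f},{c,d,f}}
  V2: {{c},{c,d},{c,f},{c,d,f}} {{g},{a,g},{d,g}}
  V3: {{d},{f},{c,d},{c,f},{d,f},{d,g},{c,d,f}}
  V4: {{a},{a,g}} {{d},{c,d},{d,f},{d,g},{c,d,f}} {{e}}
  V12: {{c,f},{c,d,f}}
  V13: {{f},{c,f},{d,f},{c,d,f}}
  V14: {{d,f},{c,d,f}}
  V23: {{c,d},{c,f},{c,d,f}} {{d,g}}
  V24: {{a,g}} {{c,d},{c,d,f}} {{d,g}}
  V34: {{d},{c,d},{d,f},{d,g},{c,d,f}}
  V123: {{c,f},{c,d,f}}
  V124: {{c,d,f}}
  V134: {{d,f},{c,d,f}}
  V234: {{c,d},{c,d,f}} {{d,g}}
  V1234: {{c,d,f}}
C dims 8,9,5,1; δ0: rk 5, SNF 1^5; δ1: rk 4, SNF 1^4; δ2: rk 1, SNF 1^1
degree 0: 8−5−0 = 3 → Ȟ^0 ≅ Z^3
degree 1: 9−4−5 = 0 → Ȟ^1 ≅ 0
degree 2: 5−1−4 = 0 → Ȟ^2 ≅ 0

Ȟ^0(U;F) ≅ Z^3, Ȟ^1(U;F) ≅ 0 and Ȟ^2(U;F) ≅ 0


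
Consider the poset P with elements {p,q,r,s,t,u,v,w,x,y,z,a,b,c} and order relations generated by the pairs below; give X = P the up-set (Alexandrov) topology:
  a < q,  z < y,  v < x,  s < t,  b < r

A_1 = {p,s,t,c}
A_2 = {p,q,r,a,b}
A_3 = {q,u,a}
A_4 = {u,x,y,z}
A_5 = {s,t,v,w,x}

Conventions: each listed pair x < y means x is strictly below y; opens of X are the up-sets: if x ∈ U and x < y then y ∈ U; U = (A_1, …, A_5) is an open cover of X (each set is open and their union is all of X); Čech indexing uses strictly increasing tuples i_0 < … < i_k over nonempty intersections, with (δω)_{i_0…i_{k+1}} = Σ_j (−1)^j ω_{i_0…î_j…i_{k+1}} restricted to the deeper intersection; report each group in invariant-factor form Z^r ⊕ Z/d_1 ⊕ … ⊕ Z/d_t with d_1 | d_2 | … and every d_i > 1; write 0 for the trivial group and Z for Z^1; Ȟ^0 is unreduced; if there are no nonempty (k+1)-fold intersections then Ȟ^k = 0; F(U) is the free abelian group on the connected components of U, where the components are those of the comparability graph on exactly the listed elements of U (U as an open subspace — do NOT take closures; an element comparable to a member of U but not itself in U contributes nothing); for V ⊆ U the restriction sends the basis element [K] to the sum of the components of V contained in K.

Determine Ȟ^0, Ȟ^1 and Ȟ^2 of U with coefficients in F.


nonempty intersections:
  A12={p} A15={s,t} A23={q,a} A34={u} A45={x}
components per intersection:
  A1: {p} {s,t} {c}
  A2: {p} {q,a} {r,b}
  A3: {q,a} {u}
  A4: {u} {x} {y,z}
  A5: {s,t} {v,x} {w}
  A12: {p}
  A15: {s,t}
  A23: {q,a}
  A34: {u}
  A45: {x}
C dims 14,5; δ0: rk 5, SNF 1^5
Ȟ^0: (14−5)−0=9 ⇒ Z^9
Ȟ^1: (5−0)−5=0 ⇒ 0
Ȟ^2: (0−0)−0=0 ⇒ 0

Ȟ^0 = Z^9; Ȟ^1 = 0; Ȟ^2 = 0


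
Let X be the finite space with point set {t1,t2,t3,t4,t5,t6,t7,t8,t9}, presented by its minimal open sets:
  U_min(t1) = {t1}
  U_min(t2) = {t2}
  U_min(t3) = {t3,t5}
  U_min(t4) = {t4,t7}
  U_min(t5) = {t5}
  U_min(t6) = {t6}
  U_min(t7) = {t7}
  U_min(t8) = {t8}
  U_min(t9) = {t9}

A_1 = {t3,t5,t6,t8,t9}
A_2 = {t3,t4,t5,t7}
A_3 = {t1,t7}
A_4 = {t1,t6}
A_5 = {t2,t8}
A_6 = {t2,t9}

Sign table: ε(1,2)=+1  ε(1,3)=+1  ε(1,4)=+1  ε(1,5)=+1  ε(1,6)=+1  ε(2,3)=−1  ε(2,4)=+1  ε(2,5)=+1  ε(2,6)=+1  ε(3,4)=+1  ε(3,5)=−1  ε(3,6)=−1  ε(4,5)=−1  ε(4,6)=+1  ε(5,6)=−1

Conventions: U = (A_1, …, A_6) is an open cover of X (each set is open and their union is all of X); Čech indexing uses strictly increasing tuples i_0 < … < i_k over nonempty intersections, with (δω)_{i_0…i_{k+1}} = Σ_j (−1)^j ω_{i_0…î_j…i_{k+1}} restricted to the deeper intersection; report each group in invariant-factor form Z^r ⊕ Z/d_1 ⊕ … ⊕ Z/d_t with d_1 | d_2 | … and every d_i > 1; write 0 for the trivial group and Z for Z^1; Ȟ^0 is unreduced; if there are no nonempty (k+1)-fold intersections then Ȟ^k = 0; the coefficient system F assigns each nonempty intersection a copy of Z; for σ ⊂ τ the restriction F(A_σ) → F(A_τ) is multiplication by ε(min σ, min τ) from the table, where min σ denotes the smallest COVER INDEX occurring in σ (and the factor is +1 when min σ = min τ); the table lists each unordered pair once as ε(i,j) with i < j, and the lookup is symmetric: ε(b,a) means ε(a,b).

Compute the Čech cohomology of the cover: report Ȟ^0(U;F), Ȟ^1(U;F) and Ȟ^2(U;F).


Ȟ^0 = 0, Ȟ^1 = Z ⊕ Z/2 and Ȟ^2 = 0

intersection data:
  A12={t3,t5} A14={t6} A15={t8} A16={t9} A23={t7} A34={t1} A56={t2}
C dims 6,7; δ0: rk 6, SNF 1^5·2
Ȟ^0 = (6 − 6) − 0 = 0, so Ȟ^0 ≅ 0
Ȟ^1 = (7 − 0) − 6 = 1 plus torsion [2], so Ȟ^1 ≅ Z ⊕ Z/2
Ȟ^2 = (0 − 0) − 0 = 0, so Ȟ^2 ≅ 0


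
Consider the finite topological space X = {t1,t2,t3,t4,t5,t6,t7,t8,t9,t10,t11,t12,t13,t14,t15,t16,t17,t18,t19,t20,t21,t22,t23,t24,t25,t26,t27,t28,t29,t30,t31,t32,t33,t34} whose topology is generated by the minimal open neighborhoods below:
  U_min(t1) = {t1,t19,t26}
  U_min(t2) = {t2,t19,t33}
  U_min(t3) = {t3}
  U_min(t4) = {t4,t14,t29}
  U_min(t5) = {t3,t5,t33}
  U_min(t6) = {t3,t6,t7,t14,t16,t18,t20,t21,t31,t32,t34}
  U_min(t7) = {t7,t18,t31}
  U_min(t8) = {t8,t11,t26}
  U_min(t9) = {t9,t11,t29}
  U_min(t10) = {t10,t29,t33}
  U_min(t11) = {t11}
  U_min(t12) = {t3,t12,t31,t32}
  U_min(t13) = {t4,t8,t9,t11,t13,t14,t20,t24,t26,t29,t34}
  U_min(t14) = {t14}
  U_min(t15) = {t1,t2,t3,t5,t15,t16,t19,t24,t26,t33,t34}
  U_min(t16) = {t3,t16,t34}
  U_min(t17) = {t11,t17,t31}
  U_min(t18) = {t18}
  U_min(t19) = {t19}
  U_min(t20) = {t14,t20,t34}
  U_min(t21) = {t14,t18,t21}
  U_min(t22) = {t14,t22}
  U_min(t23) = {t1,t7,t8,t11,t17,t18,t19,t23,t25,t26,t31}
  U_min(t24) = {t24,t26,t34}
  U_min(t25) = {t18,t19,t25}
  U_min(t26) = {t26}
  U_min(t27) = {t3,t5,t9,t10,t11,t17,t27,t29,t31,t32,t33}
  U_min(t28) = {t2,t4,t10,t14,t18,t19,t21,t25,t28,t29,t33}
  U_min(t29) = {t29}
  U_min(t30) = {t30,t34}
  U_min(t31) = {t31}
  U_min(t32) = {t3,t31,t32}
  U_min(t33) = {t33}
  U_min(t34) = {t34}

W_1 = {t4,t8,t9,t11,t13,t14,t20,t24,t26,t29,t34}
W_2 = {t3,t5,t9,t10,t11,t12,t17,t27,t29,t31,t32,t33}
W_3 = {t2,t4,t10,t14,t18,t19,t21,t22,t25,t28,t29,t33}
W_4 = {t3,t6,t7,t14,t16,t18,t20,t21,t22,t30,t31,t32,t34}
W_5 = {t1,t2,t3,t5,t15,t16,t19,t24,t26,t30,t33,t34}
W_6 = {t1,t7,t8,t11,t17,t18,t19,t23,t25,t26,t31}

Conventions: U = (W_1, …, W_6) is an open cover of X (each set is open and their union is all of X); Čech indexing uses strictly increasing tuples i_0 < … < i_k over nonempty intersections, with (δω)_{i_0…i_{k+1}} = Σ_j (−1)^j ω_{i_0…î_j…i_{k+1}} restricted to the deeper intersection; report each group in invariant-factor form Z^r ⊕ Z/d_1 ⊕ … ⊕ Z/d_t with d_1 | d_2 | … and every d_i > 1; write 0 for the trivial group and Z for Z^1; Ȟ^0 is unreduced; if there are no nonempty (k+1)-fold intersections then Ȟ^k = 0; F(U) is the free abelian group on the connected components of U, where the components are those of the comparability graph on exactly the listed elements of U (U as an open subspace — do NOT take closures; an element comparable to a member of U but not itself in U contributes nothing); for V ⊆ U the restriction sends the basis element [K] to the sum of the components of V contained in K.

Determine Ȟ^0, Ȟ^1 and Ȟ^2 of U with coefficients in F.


intersection data:
  W12={t9,t11,t29} W13={t4,t14,t29} W14={t14,t20,t34} W15={t24,t26,t34} W16={t8,t11,t26} W23={t10,t29,t33} W24={t3,t31,t32} W25={t3,t5,t33} W26={t11,t17,t31} W34={t14,t18,t21,t22} W35={t2,t19,t33} W36={t18,t19,t25} W45={t3,t16,t30,t34} W46={t7,t18,t31} W56={t1,t19,t26}
  W123={t29} W126={t11} W134={t14} W145={t34} W156={t26} W235={t33} W245={t3} W246={t31} W346={t18} W356={t19}
components per intersection:
  W1: {t4,t8,t9,t11,t13,t14,t20,t24,t26,t29,t34}
  W2: {t3,t5,t9,t10,t11,t12,t17,t27,t29,t31,t32,t33}
  W3: {t2,t4,t10,t14,t18,t19,t21,t22,t25,t28,t29,t33}
  W4: {t3,t6,t7,t14,t16,t18,t20,t21,t22,t30,t31,t32,t34}
  W5: {t1,t2,t3,t5,t15,t16,t19,t24,t26,t30,t33,t34}
  W6: {t1,t7,t8,t11,t17,t18,t19,t23,t25,t26,t31}
  W12: {t9,t11,t29}
  W13: {t4,t14,t29}
  W14: {t14,t20,t34}
  W15: {t24,t26,t34}
  W16: {t8,t11,t26}
  W23: {t10,t29,t33}
  W24: {t3,t31,t32}
  W25: {t3,t5,t33}
  W26: {t11,t17,t31}
  W34: {t14,t18,t21,t22}
  W35: {t2,t19,t33}
  W36: {t18,t19,t25}
  W45: {t3,t16,t30,t34}
  W46: {t7,t18,t31}
  W56: {t1,t19,t26}
  W123: {t29}
  W126: {t11}
  W134: {t14}
  W145: {t34}
  W156: {t26}
  W235: {t33}
  W245: {t3}
  W246: {t31}
  W346: {t18}
  W356: {t19}
C dims 6,15,10; δ0: rk 5, SNF 1^5; δ1: rk 10, SNF 1^9·2
Ȟ^0 = (6 − 5) − 0 = 1, so Ȟ^0 ≅ Z
Ȟ^1 = (15 − 10) − 5 = 0, so Ȟ^1 ≅ 0
Ȟ^2 = (10 − 0) − 10 = 0 plus torsion [2], so Ȟ^2 ≅ Z/2

Ȟ^0 ≅ Z,  Ȟ^1 ≅ 0,  Ȟ^2 ≅ Z/2


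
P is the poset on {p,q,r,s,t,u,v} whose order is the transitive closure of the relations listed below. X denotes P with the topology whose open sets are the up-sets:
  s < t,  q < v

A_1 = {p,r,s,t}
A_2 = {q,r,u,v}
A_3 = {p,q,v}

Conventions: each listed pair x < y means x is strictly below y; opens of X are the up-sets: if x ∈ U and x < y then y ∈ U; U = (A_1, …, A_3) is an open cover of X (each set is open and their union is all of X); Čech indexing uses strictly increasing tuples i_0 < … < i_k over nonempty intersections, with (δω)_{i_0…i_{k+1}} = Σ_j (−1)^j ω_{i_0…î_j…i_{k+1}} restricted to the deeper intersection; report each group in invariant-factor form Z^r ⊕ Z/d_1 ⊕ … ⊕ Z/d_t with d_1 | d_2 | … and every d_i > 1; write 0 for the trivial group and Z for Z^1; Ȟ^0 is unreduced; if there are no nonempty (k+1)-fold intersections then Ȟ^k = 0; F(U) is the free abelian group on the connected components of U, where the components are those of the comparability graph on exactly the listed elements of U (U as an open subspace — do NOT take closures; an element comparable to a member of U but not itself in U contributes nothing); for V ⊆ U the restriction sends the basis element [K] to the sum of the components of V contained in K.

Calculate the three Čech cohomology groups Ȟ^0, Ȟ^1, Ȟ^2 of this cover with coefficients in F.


intersection data:
  A12={r} A13={p} A23={q,v}
components per intersection:
  A1: {p} {r} {s,t}
  A2: {q,v} {r} {u}
  A3: {p} {q,v}
  A12: {r}
  A13: {p}
  A23: {q,v}
C dims 8,3; δ0: rk 3, SNF 1^3
Ȟ^0 = (8 − 3) − 0 = 5, so Ȟ^0 ≅ Z^5
Ȟ^1 = (3 − 0) − 3 = 0, so Ȟ^1 ≅ 0
Ȟ^2 = (0 − 0) − 0 = 0, so Ȟ^2 ≅ 0

Ȟ^0 = Z^5, Ȟ^1 = 0, Ȟ^2 = 0


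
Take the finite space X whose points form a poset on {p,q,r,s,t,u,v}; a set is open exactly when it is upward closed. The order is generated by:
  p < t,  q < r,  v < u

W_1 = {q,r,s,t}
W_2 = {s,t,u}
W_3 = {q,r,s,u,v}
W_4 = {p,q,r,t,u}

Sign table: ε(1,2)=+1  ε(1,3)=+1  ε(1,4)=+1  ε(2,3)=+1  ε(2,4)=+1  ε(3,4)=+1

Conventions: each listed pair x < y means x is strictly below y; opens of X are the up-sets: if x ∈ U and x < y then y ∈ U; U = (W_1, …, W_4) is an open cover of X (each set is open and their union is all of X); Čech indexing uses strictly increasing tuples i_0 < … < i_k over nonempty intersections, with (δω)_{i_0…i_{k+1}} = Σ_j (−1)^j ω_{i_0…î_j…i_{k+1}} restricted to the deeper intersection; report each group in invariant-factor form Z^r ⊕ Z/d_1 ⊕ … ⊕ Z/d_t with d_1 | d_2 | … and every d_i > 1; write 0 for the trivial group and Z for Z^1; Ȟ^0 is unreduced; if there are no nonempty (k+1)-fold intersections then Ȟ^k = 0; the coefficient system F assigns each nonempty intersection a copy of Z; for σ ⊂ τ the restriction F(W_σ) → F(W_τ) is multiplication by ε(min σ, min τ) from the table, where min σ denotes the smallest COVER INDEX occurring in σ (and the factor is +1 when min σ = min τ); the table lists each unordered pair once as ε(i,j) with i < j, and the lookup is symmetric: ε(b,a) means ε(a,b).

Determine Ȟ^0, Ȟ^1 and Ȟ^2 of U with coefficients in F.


Ȟ^0 = Z; Ȟ^1 = 0; Ȟ^2 = Z

nerve simplices:
  W12={s,t} W13={q,r,s} W14={q,r,t} W23={s,u} W24={t,u} W34={q,r,u}
  W123={s} W124={t} W134={q,r} W234={u}
C dims 4,6,4; δ0: rk 3, SNF 1^3; δ1: rk 3, SNF 1^3
degree 0: 4−3−0 = 1 → Ȟ^0 ≅ Z
degree 1: 6−3−3 = 0 → Ȟ^1 ≅ 0
degree 2: 4−0−3 = 1 → Ȟ^2 ≅ Z


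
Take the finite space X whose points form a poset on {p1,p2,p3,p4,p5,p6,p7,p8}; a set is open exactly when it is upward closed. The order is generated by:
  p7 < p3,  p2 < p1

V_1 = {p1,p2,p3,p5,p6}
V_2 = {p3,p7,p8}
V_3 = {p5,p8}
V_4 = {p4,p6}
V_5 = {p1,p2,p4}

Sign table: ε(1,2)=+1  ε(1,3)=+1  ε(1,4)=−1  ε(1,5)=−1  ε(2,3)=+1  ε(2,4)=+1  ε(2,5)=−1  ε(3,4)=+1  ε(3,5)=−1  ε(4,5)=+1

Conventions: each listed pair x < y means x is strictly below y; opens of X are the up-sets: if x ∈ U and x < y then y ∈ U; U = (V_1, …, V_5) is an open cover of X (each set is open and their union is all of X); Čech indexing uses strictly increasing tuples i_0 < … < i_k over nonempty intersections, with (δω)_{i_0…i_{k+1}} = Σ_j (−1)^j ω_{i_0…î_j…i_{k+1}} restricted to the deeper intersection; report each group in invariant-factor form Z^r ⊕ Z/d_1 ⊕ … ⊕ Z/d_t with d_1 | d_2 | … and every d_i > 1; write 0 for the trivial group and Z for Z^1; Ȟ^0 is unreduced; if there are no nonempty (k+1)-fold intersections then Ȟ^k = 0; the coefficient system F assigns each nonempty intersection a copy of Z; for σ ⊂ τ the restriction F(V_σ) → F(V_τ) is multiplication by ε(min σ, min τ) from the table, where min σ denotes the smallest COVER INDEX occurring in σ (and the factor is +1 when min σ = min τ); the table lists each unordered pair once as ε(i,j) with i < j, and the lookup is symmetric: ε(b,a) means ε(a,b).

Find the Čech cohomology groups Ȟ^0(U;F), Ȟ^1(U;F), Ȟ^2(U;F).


cover nerve:
  V12={p3} V13={p5} V14={p6} V15={p1,p2} V23={p8} V45={p4}
C dims 5,6; δ0: rk 4, SNF 1^4
Ȟ^0: (5−4)−0=1 ⇒ Z
Ȟ^1: (6−0)−4=2 ⇒ Z^2
Ȟ^2: (0−0)−0=0 ⇒ 0

Ȟ^0 = Z; Ȟ^1 = Z^2; Ȟ^2 = 0
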